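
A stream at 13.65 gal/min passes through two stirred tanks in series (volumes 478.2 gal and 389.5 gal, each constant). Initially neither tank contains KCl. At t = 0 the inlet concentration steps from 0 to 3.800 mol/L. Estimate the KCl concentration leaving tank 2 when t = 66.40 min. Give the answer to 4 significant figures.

Time constants: τᵢ = Vᵢ/Q for each well-mixed tank.
τ₁ = 478.2/13.65 = 35.0330 min; τ₂ = 389.5/13.65 = 28.5348 min.
Tank 1: C₁ = C_in(1 − e^(−t/τ₁)). Tank 2 (τ₁ ≠ τ₂): C₂ = C_in[1 − (τ₁ e^(−t/τ₁) − τ₂ e^(−t/τ₂))/(τ₁ − τ₂)].
At t = 66.40: e^(−t/τ₁) = 0.150265, e^(−t/τ₂) = 0.0975897.
C₂ = 3.800·[1 − (35.0330·0.150265 − 28.5348·0.0975897)/(6.49817)] = 3.800·0.618429 = 2.35003 mol/L.

2.350 mol/L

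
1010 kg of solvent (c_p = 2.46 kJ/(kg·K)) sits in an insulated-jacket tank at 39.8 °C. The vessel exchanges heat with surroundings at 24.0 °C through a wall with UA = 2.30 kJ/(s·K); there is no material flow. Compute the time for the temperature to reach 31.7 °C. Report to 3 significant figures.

M c_p dT/dt = −UA(T − T_amb).
τ = M c_p/UA = 1080.3 s; T_ss = T_amb = 24.000 °C.
T(t) = T_ss + (T₀ − T_ss)e^(−t/τ); set T = 31.7:
t = −τ ln[(T − T_ss)/(T₀ − T_ss)] = −1080.3 · ln(0.48734) = 776.48 s.

776 s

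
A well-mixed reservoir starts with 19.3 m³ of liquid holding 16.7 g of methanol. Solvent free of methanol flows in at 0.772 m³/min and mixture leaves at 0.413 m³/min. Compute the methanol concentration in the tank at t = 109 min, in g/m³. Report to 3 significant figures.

Let m(t) be the amount of methanol. Volume: V(t) = V₀ + (Q_in − Q_out) t = 19.3 + 0.35900 t; V(109) = 58.431 m³.
No methanol enters, so dm/dt = −Q_out · (m/V).
dm/m = −Q_out dt/(V₀ + 0.35900 t); integrating gives ln(m/m₀) = −(Q_out/(Q_in−Q_out)) ln(V/V₀).
m = m₀ (V₀/V)^(Q_out/(Q_in−Q_out)) = 16.7 × (19.3/58.431)^(1.1504) = 4.6695 g.
C = m/V = 4.6695/58.431 = 0.079914 g/m³.

0.0799 g/m³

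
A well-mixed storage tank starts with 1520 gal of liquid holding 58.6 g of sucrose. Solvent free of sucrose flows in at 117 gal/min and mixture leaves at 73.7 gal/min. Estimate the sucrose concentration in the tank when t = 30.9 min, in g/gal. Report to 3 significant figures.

0.00700 g/gal

Total volume: dV/dt = Q_in − Q_out = 43.300 gal/min, so V(t) = 1520 + 43.300 t and V(30.9) = 2858.0 gal.
Species balance (pure solvent in): dm/dt = −Q_out · m/V(t).
dm/m = −Q_out dt/(V₀ + 43.300 t); integrating gives ln(m/m₀) = −(Q_out/(Q_in−Q_out)) ln(V/V₀).
m = m₀ (V₀/V)^(Q_out/(Q_in−Q_out)) = 58.6 × (1520/2858.0)^(1.7021) = 20.006 g.
C = m/V = 20.006/2858.0 = 0.0070001 g/gal.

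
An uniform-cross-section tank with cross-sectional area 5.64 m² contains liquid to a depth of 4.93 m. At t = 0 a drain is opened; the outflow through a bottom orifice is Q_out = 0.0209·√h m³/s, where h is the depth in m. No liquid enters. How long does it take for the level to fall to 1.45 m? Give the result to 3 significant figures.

Unsteady balance on liquid volume: A dh/dt = −0.0209 √h.
This is separable: 2 d(√h)/dt = −0.0209/A, so √h = √h₀ − (0.0209/(2A)) t.
t = 2A(√h₀ − √h)/0.0209 = 2·5.64·(√4.93 − √1.45)/0.0209
  = 11.280 × (2.2204 − 1.2042) / 0.0209 = 548.46 s.

548 s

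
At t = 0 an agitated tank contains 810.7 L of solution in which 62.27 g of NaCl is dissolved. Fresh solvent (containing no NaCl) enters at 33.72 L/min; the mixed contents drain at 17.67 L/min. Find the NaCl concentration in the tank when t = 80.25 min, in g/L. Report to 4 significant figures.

Let m(t) be the amount of NaCl. Volume: V(t) = V₀ + (Q_in − Q_out) t = 810.7 + 16.0500 t; V(80.25) = 2098.71 L.
Solute balance: dm/dt = 0 − Q_out C = −Q_out m/V(t).
dm/m = −Q_out dt/(V₀ + 16.0500 t); integrating gives ln(m/m₀) = −(Q_out/(Q_in−Q_out)) ln(V/V₀).
m = m₀ (V₀/V)^(Q_out/(Q_in−Q_out)) = 62.27 × (810.7/2098.71)^(1.10093) = 21.8520 g.
C = m/V = 21.8520/2098.71 = 0.0104121 g/L.

0.01041 g/L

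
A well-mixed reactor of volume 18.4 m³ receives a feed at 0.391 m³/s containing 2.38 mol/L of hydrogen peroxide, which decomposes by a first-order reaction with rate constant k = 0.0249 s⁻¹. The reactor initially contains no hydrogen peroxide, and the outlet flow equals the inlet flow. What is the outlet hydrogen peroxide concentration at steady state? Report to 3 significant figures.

1.10 mol/L

Accumulation = in − out − consumed: V dC/dt = Q C_in − Q C − k V C.
At steady state: 0 = Q C_in − (Q + kV) C_ss, so C_ss = Q C_in/(Q + kV).
C_ss = 0.391·2.38/(0.391 + 0.0249·18.4) = 0.93058/0.84916 = 1.0959 mol/L.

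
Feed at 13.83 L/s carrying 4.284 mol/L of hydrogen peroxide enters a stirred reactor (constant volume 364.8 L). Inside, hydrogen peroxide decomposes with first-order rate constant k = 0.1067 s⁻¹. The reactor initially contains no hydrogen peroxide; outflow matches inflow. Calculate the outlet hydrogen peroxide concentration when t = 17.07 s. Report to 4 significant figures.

Species balance: V dC/dt = Q C_in − Q C − k V C.
This is linear with rate a = Q/V + k = 0.144611 s⁻¹.
C_ss = Q C_in/(Q + kV) = 1.12309 mol/L; C(t) = C_ss + (C₀ − C_ss) e^(−a t).
C(17.07) = 1.12309 + (-1.12309)·e^(−0.144611·17.07) = 1.12309 + (-1.12309)·0.0847107 = 1.02795 mol/L.

1.028 mol/L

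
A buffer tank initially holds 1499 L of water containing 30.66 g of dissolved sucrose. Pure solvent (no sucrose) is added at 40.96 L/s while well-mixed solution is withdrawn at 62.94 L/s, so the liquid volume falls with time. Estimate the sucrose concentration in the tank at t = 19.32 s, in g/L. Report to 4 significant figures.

0.01100 g/L

Total volume: dV/dt = Q_in − Q_out = -21.9800 L/s, so V(t) = 1499 − 21.9800 t and V(19.32) = 1074.35 L.
No sucrose enters, so dm/dt = −Q_out · (m/V).
Separate: dm/m = −Q_out dt/V(t) ⇒ ln(m/m₀) = −(Q_out/(Q_in−Q_out)) ln(V/V₀).
m = m₀ (V₀/V)^(Q_out/(Q_in−Q_out)) = 30.66 × (1499/1074.35)^(-2.86351) = 11.8126 g.
C = m/V = 11.8126/1074.35 = 0.0109951 g/L.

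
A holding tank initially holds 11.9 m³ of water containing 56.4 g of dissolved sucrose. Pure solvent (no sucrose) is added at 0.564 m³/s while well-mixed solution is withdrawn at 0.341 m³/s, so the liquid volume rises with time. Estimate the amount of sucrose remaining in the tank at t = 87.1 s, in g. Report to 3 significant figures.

12.8 g

Total volume: dV/dt = Q_in − Q_out = 0.22300 m³/s, so V(t) = 11.9 + 0.22300 t and V(87.1) = 31.323 m³.
Solute balance: dm/dt = 0 − Q_out C = −Q_out m/V(t).
Separate: dm/m = −Q_out dt/V(t) ⇒ ln(m/m₀) = −(Q_out/(Q_in−Q_out)) ln(V/V₀).
m = m₀ (V₀/V)^(Q_out/(Q_in−Q_out)) = 56.4 × (11.9/31.323)^(1.5291) = 12.839 g.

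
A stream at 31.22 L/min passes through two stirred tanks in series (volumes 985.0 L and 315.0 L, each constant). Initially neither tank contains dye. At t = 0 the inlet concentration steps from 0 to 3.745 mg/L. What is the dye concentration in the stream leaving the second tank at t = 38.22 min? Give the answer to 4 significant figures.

Species balance on tank i: dCᵢ/dt = (Cᵢ₋₁ − Cᵢ)/τᵢ with τᵢ = Vᵢ/Q.
τ₁ = 985.0/31.22 = 31.5503 min; τ₂ = 315.0/31.22 = 10.0897 min.
Tank 1: C₁ = C_in(1 − e^(−t/τ₁)). Tank 2 (τ₁ ≠ τ₂): C₂ = C_in[1 − (τ₁ e^(−t/τ₁) − τ₂ e^(−t/τ₂))/(τ₁ − τ₂)].
At t = 38.22: e^(−t/τ₁) = 0.297780, e^(−t/τ₂) = 0.0226402.
C₂ = 3.745·[1 − (31.5503·0.297780 − 10.0897·0.0226402)/(21.4606)] = 3.745·0.572863 = 2.14537 mg/L.

2.145 mg/L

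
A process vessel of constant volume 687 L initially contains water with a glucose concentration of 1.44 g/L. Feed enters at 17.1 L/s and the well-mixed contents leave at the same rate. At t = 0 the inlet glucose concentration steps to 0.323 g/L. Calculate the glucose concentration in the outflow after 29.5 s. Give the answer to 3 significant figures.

Accumulation = in − out for the solute gives V dC/dt = Q(C_in − C).
So dC/dt = (C_in − C)/τ with τ = V/Q = 687/17.1 = 40.175 s.
C approaches C_in exponentially: C(t) = C_in + (C₀ − C_in) e^(−t/τ).
C(29.5) = 0.323 + (1.44 − 0.323)·e^(−29.5/40.175) = 0.323 + (1.1170)·0.47985 = 0.85899 g/L.

0.859 g/L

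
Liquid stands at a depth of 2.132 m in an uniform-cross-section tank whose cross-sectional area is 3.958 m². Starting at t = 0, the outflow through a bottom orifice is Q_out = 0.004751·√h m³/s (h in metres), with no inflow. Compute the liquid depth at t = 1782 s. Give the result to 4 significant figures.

Accumulation of liquid (constant cross-section A): A dh/dt = −0.004751 √h.
∫ h^(−1/2) dh = −(0.004751/A) ∫ dt, giving 2√h = 2√h₀ − (0.004751/A) t.
√h = √2.132 − 0.004751·1782/(2·3.958) = 1.46014 − 1.06952 = 0.390622.
h = 0.390622² = 0.152585 m.

0.1526 m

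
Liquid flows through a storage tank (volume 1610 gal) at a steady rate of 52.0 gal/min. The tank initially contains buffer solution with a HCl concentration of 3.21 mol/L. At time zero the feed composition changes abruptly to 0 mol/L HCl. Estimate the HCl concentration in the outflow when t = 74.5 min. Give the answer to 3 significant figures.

0.289 mol/L

Unsteady species balance (constant V, well mixed): V dC/dt = Q(C_in − C).
Rewrite as dC/dt + C/τ = C_in/τ, τ = V/Q = 30.962 min.
Integrating: C(t) = C_in + (C₀ − C_in) e^(−t/τ).
C(74.5) = 0 + (3.21 − 0)·e^(−74.5/30.962) = 0 + (3.2100)·0.090156 = 0.28940 mol/L.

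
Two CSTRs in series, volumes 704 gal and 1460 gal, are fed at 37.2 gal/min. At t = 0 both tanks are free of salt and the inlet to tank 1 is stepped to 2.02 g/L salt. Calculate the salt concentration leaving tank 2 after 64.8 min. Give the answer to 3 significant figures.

Species balance on tank i: dCᵢ/dt = (Cᵢ₋₁ − Cᵢ)/τᵢ with τᵢ = Vᵢ/Q.
τ₁ = 704/37.2 = 18.925 min; τ₂ = 1460/37.2 = 39.247 min.
Solving the cascade with C₁(0)=C₂(0)=0 gives C₂(t) = C_in[1 − (τ₁ e^(−t/τ₁) − τ₂ e^(−t/τ₂))/(τ₁ − τ₂)].
At t = 64.8: e^(−t/τ₁) = 0.032579, e^(−t/τ₂) = 0.19184.
C₂ = 2.02·[1 − (18.925·0.032579 − 39.247·0.19184)/(-20.323)] = 2.02·0.65984 = 1.3329 g/L.

1.33 g/L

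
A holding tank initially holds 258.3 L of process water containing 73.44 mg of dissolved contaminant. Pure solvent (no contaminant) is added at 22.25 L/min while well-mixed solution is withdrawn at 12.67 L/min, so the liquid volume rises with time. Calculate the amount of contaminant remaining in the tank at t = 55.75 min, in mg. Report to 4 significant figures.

Total volume: dV/dt = Q_in − Q_out = 9.58000 L/min, so V(t) = 258.3 + 9.58000 t and V(55.75) = 792.385 L.
Species balance (pure solvent in): dm/dt = −Q_out · m/V(t).
dm/m = −Q_out dt/(V₀ + 9.58000 t); integrating gives ln(m/m₀) = −(Q_out/(Q_in−Q_out)) ln(V/V₀).
m = m₀ (V₀/V)^(Q_out/(Q_in−Q_out)) = 73.44 × (258.3/792.385)^(1.32255) = 16.6764 mg.

16.68 mg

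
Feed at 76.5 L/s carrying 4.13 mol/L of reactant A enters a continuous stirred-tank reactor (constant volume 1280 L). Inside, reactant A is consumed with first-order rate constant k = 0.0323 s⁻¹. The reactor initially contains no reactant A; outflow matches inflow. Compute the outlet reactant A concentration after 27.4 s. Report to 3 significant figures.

2.47 mol/L

V dC/dt = Q(C_in − C) − k V C.
This is linear with rate a = Q/V + k = 0.092066 s⁻¹.
C_ss = Q C_in/(Q + kV) = 2.6810 mol/L; C(t) = C_ss + (C₀ − C_ss) e^(−a t).
C(27.4) = 2.6810 + (-2.6810)·e^(−0.092066·27.4) = 2.6810 + (-2.6810)·0.080251 = 2.4659 mol/L.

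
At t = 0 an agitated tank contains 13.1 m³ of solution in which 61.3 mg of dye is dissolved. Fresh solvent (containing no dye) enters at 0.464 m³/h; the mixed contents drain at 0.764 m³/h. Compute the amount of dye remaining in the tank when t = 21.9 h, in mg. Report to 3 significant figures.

Total volume: dV/dt = Q_in − Q_out = -0.30000 m³/h, so V(t) = 13.1 − 0.30000 t and V(21.9) = 6.5300 m³.
Solute balance: dm/dt = 0 − Q_out C = −Q_out m/V(t).
dm/m = −Q_out dt/(V₀ − 0.30000 t); integrating gives ln(m/m₀) = −(Q_out/(Q_in−Q_out)) ln(V/V₀).
m = m₀ (V₀/V)^(Q_out/(Q_in−Q_out)) = 61.3 × (13.1/6.5300)^(-2.5467) = 10.410 mg.

10.4 mg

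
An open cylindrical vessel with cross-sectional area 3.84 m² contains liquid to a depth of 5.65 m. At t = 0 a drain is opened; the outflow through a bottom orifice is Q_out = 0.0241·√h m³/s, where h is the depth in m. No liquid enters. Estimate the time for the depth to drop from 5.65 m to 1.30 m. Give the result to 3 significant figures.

Mass balance (ρ constant): A dh/dt = −0.0241 √h.
This is separable: 2 d(√h)/dt = −0.0241/A, so √h = √h₀ − (0.0241/(2A)) t.
t = 2A(√h₀ − √h)/0.0241 = 2·3.84·(√5.65 − √1.30)/0.0241
  = 7.6800 × (2.3770 − 1.1402) / 0.0241 = 394.13 s.

394 s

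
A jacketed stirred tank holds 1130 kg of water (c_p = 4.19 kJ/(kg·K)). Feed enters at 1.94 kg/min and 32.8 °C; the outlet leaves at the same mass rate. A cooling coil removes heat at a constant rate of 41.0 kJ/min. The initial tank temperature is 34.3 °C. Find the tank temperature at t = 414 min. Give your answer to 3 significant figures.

31.0 °C

Energy balance: M c_p dT/dt = ṁ c_p (T_in − T) − 41.0.
τ = M/ṁ = 582.47 min; T_ss = T_in − Q̇/(ṁ c_p) = 32.8 − 41.0/(1.94·4.19) = 27.756 °C.
Solution: T(t) = T_ss + (T₀ − T_ss) e^(−t/τ).
T(414) = 27.756 + (6.5439)·e^(−414/582.47) = 27.756 + (6.5439)·0.49127 = 30.971 °C.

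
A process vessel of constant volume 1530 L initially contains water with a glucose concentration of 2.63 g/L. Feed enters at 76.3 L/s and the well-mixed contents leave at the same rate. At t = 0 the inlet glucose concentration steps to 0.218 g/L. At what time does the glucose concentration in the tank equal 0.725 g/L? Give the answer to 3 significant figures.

Species balance on the tank: V dC/dt = Q(C_in − C), so τ = V/Q = 20.052 s.
C(t) = C_in + (C₀ − C_in) e^(−t/τ). Set C = 0.725 and solve for t:
e^(−t/τ) = (C − C_in)/(C₀ − C_in) = (0.725 − 0.218)/(2.63 − 0.218) = 0.21020
t = −τ ln(…) = 20.052 × 1.5597 = 31.276 s.

31.3 s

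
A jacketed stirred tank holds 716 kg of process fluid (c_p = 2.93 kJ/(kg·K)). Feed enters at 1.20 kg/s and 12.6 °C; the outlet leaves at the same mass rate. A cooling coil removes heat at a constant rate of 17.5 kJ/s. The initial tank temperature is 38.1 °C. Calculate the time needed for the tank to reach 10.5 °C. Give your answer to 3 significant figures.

1410 s

M c_p dT/dt = ṁ c_p (T_in − T) − Q̇.
τ = M/ṁ = 596.67 s; T_ss = T_in − Q̇/(ṁ c_p) = 7.6228 °C.
T(t) = T_ss + (T₀ − T_ss) e^(−t/τ). Set T = 10.5:
e^(−t/τ) = (10.5 − 7.6228)/(38.1 − 7.6228) = 0.094406
t = −596.67 · ln(0.094406) = 1408.2 s.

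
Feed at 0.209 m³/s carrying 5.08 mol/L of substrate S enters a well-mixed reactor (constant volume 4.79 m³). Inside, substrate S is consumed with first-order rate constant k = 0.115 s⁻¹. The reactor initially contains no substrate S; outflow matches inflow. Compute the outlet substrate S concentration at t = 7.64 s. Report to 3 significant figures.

0.981 mol/L

V dC/dt = Q(C_in − C) − k V C.
dC/dt = (Q/V) C_in − (Q/V + k) C; effective rate a = Q/V + k = 0.043633 + 0.115 = 0.15863 s⁻¹.
C_ss = Q C_in/(Q + kV) = 1.3973 mol/L; C(t) = C_ss + (C₀ − C_ss) e^(−a t).
C(7.64) = 1.3973 + (-1.3973)·e^(−0.15863·7.64) = 1.3973 + (-1.3973)·0.29762 = 0.98142 mol/L.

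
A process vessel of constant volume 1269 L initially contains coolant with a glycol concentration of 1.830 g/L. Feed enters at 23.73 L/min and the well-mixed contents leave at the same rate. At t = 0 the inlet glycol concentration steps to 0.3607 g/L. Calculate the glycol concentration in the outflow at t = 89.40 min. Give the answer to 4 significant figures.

0.6368 g/L

Transient balance on the dissolved component: V dC/dt = Q(C_in − C).
Time constant τ = V/Q = 1269/23.73 = 53.4766 min.
C approaches C_in exponentially: C(t) = C_in + (C₀ − C_in) e^(−t/τ).
C(89.40) = 0.3607 + (1.830 − 0.3607)·e^(−89.40/53.4766) = 0.3607 + (1.46930)·0.187916 = 0.636805 g/L.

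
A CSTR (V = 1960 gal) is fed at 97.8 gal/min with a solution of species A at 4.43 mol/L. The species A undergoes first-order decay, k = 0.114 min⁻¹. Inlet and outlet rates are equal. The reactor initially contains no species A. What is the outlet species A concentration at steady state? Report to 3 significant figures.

1.35 mol/L

Species balance: V dC/dt = Q C_in − Q C − k V C.
At steady state: 0 = Q C_in − (Q + kV) C_ss, so C_ss = Q C_in/(Q + kV).
C_ss = 97.8·4.43/(97.8 + 0.114·1960) = 433.25/321.24 = 1.3487 mol/L.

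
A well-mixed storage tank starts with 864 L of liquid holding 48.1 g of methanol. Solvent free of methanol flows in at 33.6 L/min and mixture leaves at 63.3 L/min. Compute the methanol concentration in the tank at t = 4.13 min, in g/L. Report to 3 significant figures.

0.0468 g/L

Total volume: dV/dt = Q_in − Q_out = -29.700 L/min, so V(t) = 864 − 29.700 t and V(4.13) = 741.34 L.
Species balance (pure solvent in): dm/dt = −Q_out · m/V(t).
dm/m = −Q_out dt/(V₀ − 29.700 t); integrating gives ln(m/m₀) = −(Q_out/(Q_in−Q_out)) ln(V/V₀).
m = m₀ (V₀/V)^(Q_out/(Q_in−Q_out)) = 48.1 × (864/741.34)^(-2.1313) = 34.707 g.
C = m/V = 34.707/741.34 = 0.046817 g/L.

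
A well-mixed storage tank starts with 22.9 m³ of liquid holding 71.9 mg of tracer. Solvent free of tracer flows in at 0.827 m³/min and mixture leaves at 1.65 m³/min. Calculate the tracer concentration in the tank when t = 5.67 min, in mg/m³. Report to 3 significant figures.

2.50 mg/m³

Total volume: dV/dt = Q_in − Q_out = -0.82300 m³/min, so V(t) = 22.9 − 0.82300 t and V(5.67) = 18.234 m³.
Solute balance: dm/dt = 0 − Q_out C = −Q_out m/V(t).
dm/m = −Q_out dt/(V₀ − 0.82300 t); integrating gives ln(m/m₀) = −(Q_out/(Q_in−Q_out)) ln(V/V₀).
m = m₀ (V₀/V)^(Q_out/(Q_in−Q_out)) = 71.9 × (22.9/18.234)^(-2.0049) = 45.532 mg.
C = m/V = 45.532/18.234 = 2.4972 mg/m³.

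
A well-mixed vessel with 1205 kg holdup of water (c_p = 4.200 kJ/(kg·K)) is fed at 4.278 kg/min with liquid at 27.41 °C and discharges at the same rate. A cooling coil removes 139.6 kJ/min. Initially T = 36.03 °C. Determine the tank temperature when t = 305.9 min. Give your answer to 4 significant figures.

25.17 °C

M c_p dT/dt = ṁ c_p (T_in − T) − Q̇.
τ = M/ṁ = 281.674 min; T_ss = T_in − Q̇/(ṁ c_p) = 27.41 − 139.6/(4.278·4.200) = 19.6405 °C.
Integrating: T(t) = T_ss + (T₀ − T_ss) e^(−t/τ).
T(305.9) = 19.6405 + (16.3895)·e^(−305.9/281.674) = 19.6405 + (16.3895)·0.337561 = 25.1729 °C.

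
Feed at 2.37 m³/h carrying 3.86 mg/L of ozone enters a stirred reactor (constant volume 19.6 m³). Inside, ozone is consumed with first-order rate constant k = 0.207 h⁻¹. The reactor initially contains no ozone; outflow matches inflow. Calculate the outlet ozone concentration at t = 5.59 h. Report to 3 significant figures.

Species balance: V dC/dt = Q C_in − Q C − k V C.
This is linear with rate a = Q/V + k = 0.32792 h⁻¹.
C_ss = Q C_in/(Q + kV) = 1.4234 mg/L; C(t) = C_ss + (C₀ − C_ss) e^(−a t).
C(5.59) = 1.4234 + (-1.4234)·e^(−0.32792·5.59) = 1.4234 + (-1.4234)·0.15992 = 1.1957 mg/L.

1.20 mg/L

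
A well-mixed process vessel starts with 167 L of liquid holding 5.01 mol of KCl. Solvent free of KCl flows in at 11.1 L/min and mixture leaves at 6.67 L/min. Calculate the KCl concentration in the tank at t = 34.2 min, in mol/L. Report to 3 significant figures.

0.00595 mol/L

Let m(t) be the amount of KCl. Volume: V(t) = V₀ + (Q_in − Q_out) t = 167 + 4.4300 t; V(34.2) = 318.51 L.
Solute balance: dm/dt = 0 − Q_out C = −Q_out m/V(t).
dm/m = −Q_out dt/(V₀ + 4.4300 t); integrating gives ln(m/m₀) = −(Q_out/(Q_in−Q_out)) ln(V/V₀).
m = m₀ (V₀/V)^(Q_out/(Q_in−Q_out)) = 5.01 × (167/318.51)^(1.5056) = 1.8952 mol.
C = m/V = 1.8952/318.51 = 0.0059503 mol/L.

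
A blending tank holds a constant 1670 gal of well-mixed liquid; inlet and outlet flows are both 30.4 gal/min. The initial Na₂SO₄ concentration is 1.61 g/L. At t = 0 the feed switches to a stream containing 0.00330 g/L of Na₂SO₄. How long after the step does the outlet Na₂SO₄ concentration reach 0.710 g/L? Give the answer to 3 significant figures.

Species balance: V dC/dt = Q(C_in − C) ⇒ τ = V/Q = 54.934 min.
C(t) = C_in + (C₀ − C_in) e^(−t/τ). Set C = 0.710 and solve for t:
e^(−t/τ) = (C − C_in)/(C₀ − C_in) = (0.710 − 0.00330)/(1.61 − 0.00330) = 0.43985
t = −τ ln(…) = 54.934 × 0.82133 = 45.119 min.

45.1 min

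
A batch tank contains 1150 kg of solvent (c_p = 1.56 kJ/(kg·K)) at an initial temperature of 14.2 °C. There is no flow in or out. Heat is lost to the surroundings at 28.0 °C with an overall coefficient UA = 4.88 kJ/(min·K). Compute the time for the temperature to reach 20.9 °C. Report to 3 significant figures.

244 min

First-law balance (no shaft work): M c_p dT/dt = −UA(T − T_amb).
τ = M c_p/UA = 367.62 min; T_ss = T_amb = 28.000 °C.
T(t) = T_ss + (T₀ − T_ss)e^(−t/τ); set T = 20.9:
t = −τ ln[(T − T_ss)/(T₀ − T_ss)] = −367.62 · ln(0.51449) = 244.31 min.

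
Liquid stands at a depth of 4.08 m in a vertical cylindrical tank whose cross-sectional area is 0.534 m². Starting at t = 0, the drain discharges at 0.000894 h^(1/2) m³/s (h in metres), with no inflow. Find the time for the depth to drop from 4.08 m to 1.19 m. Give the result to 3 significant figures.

A dh/dt = −Q_out = −0.000894 √h.
This is separable: 2 d(√h)/dt = −0.000894/A, so √h = √h₀ − (0.000894/(2A)) t.
t = 2A(√h₀ − √h)/0.000894 = 2·0.534·(√4.08 − √1.19)/0.000894
  = 1.0680 × (2.0199 − 1.0909) / 0.000894 = 1109.8 s.

1110 s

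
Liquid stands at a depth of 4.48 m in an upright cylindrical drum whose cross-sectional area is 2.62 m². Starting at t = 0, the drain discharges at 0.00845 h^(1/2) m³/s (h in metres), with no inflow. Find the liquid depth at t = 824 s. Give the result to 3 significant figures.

With no inflow, A dh/dt = −0.00845 √h.
∫ h^(−1/2) dh = −(0.00845/A) ∫ dt, giving 2√h = 2√h₀ − (0.00845/A) t.
√h = √4.48 − 0.00845·824/(2·2.62) = 2.1166 − 1.3288 = 0.78782.
h = 0.78782² = 0.62066 m.

0.621 m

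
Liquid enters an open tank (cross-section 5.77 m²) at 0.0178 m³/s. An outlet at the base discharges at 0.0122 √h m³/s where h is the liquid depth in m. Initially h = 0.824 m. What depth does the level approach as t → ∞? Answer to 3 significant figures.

2.13 m

Accumulation of liquid (constant cross-section A): A dh/dt = Q_in − 0.0122 √h. At steady state dh/dt = 0:
Q_in = 0.0122 √h_ss ⇒ √h_ss = 0.0178/0.0122 = 1.4590.
h_ss = 1.4590² = 2.1287 m. (Since h₀ = 0.824 m < h_ss, the level will rise toward this value.)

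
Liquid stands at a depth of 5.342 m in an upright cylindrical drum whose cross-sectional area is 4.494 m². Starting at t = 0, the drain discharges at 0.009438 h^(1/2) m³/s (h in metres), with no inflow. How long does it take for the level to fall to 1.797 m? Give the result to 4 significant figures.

924.5 s

Mass balance (ρ constant): A dh/dt = −0.009438 √h.
∫ h^(−1/2) dh = −(0.009438/A) ∫ dt, giving 2√h = 2√h₀ − (0.009438/A) t.
t = 2A(√h₀ − √h)/0.009438 = 2·4.494·(√5.342 − √1.797)/0.009438
  = 8.98800 × (2.31128 − 1.34052) / 0.009438 = 924.469 s.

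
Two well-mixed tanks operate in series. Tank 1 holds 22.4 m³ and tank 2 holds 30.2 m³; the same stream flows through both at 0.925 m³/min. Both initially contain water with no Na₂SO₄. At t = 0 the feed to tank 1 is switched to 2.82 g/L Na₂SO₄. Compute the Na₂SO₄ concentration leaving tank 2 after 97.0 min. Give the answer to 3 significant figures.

2.41 g/L

Each tank obeys Vᵢ dCᵢ/dt = Q(Cᵢ₋₁ − Cᵢ), so τᵢ = Vᵢ/Q.
τ₁ = 22.4/0.925 = 24.216 min; τ₂ = 30.2/0.925 = 32.649 min.
Solving the cascade with C₁(0)=C₂(0)=0 gives C₂(t) = C_in[1 − (τ₁ e^(−t/τ₁) − τ₂ e^(−t/τ₂))/(τ₁ − τ₂)].
At t = 97.0: e^(−t/τ₁) = 0.018214, e^(−t/τ₂) = 0.051251.
C₂ = 2.82·[1 − (24.216·0.018214 − 32.649·0.051251)/(-8.4324)] = 2.82·0.85387 = 2.4079 g/L.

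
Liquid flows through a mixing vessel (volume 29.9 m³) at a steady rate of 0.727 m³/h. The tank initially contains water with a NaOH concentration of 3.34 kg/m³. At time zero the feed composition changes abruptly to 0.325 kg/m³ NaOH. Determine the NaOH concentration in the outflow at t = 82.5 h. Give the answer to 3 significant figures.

0.731 kg/m³

Transient balance on the dissolved component: V dC/dt = Q(C_in − C).
Time constant τ = V/Q = 29.9/0.727 = 41.128 h.
Integrating: C(t) = C_in + (C₀ − C_in) e^(−t/τ).
C(82.5) = 0.325 + (3.34 − 0.325)·e^(−82.5/41.128) = 0.325 + (3.0150)·0.13453 = 0.73062 kg/m³.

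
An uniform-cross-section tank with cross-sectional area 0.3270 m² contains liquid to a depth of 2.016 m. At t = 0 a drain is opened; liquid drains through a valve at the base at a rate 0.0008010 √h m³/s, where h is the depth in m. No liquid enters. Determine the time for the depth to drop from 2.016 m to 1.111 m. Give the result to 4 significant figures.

With no inflow, A dh/dt = −0.0008010 √h.
Separate and integrate: 2(√h − √h₀) = −(0.0008010/A) t.
t = 2A(√h₀ − √h)/0.0008010 = 2·0.3270·(√2.016 − √1.111)/0.0008010
  = 0.654000 × (1.41986 − 1.05404) / 0.0008010 = 298.684 s.

298.7 s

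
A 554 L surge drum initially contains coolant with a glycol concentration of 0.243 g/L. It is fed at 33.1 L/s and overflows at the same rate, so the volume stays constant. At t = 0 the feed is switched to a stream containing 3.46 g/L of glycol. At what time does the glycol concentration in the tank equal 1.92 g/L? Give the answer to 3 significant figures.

12.3 s

Species balance on the tank: V dC/dt = Q(C_in − C), so τ = V/Q = 16.737 s.
C(t) = C_in + (C₀ − C_in) e^(−t/τ). Set C = 1.92 and solve for t:
e^(−t/τ) = (C − C_in)/(C₀ − C_in) = (1.92 − 3.46)/(0.243 − 3.46) = 0.47871
t = −τ ln(…) = 16.737 × 0.73667 = 12.330 s.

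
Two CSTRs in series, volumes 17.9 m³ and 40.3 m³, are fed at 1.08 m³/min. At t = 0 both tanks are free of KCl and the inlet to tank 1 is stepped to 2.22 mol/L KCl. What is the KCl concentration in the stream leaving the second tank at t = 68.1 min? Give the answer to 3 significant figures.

Each tank obeys Vᵢ dCᵢ/dt = Q(Cᵢ₋₁ − Cᵢ), so τᵢ = Vᵢ/Q.
τ₁ = 17.9/1.08 = 16.574 min; τ₂ = 40.3/1.08 = 37.315 min.
Solving the cascade with C₁(0)=C₂(0)=0 gives C₂(t) = C_in[1 − (τ₁ e^(−t/τ₁) − τ₂ e^(−t/τ₂))/(τ₁ − τ₂)].
At t = 68.1: e^(−t/τ₁) = 0.016427, e^(−t/τ₂) = 0.16122.
C₂ = 2.22·[1 − (16.574·0.016427 − 37.315·0.16122)/(-20.741)] = 2.22·0.72308 = 1.6052 mol/L.

1.61 mol/L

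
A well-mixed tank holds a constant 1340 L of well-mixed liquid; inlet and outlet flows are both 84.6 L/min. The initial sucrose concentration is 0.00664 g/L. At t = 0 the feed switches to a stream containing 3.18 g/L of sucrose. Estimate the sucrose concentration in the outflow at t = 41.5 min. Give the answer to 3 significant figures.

Accumulation = in − out for the solute gives V dC/dt = Q(C_in − C).
So dC/dt = (C_in − C)/τ with τ = V/Q = 1340/84.6 = 15.839 min.
C approaches C_in exponentially: C(t) = C_in + (C₀ − C_in) e^(−t/τ).
C(41.5) = 3.18 + (0.00664 − 3.18)·e^(−41.5/15.839) = 3.18 + (-3.1734)·0.072797 = 2.9490 g/L.

2.95 g/L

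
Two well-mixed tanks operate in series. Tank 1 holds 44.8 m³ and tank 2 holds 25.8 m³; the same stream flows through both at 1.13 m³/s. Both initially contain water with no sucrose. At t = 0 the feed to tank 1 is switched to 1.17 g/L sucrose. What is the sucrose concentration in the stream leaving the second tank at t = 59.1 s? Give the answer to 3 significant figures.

Time constants: τᵢ = Vᵢ/Q for each well-mixed tank.
τ₁ = 44.8/1.13 = 39.646 s; τ₂ = 25.8/1.13 = 22.832 s.
Solving the cascade with C₁(0)=C₂(0)=0 gives C₂(t) = C_in[1 − (τ₁ e^(−t/τ₁) − τ₂ e^(−t/τ₂))/(τ₁ − τ₂)].
At t = 59.1: e^(−t/τ₁) = 0.22522, e^(−t/τ₂) = 0.075134.
C₂ = 1.17·[1 − (39.646·0.22522 − 22.832·0.075134)/(16.814)] = 1.17·0.57099 = 0.66805 g/L.

0.668 g/L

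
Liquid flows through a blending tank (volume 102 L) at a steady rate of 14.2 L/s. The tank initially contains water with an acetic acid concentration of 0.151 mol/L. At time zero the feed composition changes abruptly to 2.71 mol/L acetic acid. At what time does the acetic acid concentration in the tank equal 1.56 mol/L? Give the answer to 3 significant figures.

Species balance: V dC/dt = Q(C_in − C) ⇒ τ = V/Q = 7.1831 s.
C(t) = C_in + (C₀ − C_in) e^(−t/τ). Set C = 1.56 and solve for t:
e^(−t/τ) = (C − C_in)/(C₀ − C_in) = (1.56 − 2.71)/(0.151 − 2.71) = 0.44939
t = −τ ln(…) = 7.1831 × 0.79985 = 5.7454 s.

5.75 s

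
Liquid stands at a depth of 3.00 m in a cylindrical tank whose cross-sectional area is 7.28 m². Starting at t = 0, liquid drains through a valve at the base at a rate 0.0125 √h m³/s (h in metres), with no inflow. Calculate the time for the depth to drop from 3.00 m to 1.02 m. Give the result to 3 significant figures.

841 s

A dh/dt = −Q_out = −0.0125 √h.
This is separable: 2 d(√h)/dt = −0.0125/A, so √h = √h₀ − (0.0125/(2A)) t.
t = 2A(√h₀ − √h)/0.0125 = 2·7.28·(√3.00 − √1.02)/0.0125
  = 14.560 × (1.7321 − 1.0100) / 0.0125 = 841.10 s.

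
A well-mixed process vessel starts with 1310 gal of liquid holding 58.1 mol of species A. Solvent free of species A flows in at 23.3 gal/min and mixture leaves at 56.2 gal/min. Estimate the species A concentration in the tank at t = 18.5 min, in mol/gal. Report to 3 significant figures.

Let m(t) be the amount of species A. Volume: V(t) = V₀ + (Q_in − Q_out) t = 1310 − 32.900 t; V(18.5) = 701.35 gal.
Solute balance: dm/dt = 0 − Q_out C = −Q_out m/V(t).
dm/m = −Q_out dt/(V₀ − 32.900 t); integrating gives ln(m/m₀) = −(Q_out/(Q_in−Q_out)) ln(V/V₀).
m = m₀ (V₀/V)^(Q_out/(Q_in−Q_out)) = 58.1 × (1310/701.35)^(-1.7082) = 19.984 mol.
C = m/V = 19.984/701.35 = 0.028493 mol/gal.

0.0285 mol/gal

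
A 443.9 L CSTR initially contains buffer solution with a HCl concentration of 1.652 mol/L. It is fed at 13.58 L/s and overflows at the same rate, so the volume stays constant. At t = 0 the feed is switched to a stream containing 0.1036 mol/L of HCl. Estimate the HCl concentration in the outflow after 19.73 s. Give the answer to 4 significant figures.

0.9503 mol/L

Accumulation = in − out for the solute gives V dC/dt = Q(C_in − C).
So dC/dt = (C_in − C)/τ with τ = V/Q = 443.9/13.58 = 32.6878 s.
Integrating: C(t) = C_in + (C₀ − C_in) e^(−t/τ).
C(19.73) = 0.1036 + (1.652 − 0.1036)·e^(−19.73/32.6878) = 0.1036 + (1.54840)·0.546845 = 0.950335 mol/L.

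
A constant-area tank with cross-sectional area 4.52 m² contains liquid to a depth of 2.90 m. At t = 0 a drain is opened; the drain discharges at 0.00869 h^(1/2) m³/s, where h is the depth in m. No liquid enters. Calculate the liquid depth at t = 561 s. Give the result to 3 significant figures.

1.35 m

A dh/dt = −Q_out = −0.00869 √h.
Separate and integrate: 2(√h − √h₀) = −(0.00869/A) t.
√h = √2.90 − 0.00869·561/(2·4.52) = 1.7029 − 0.53928 = 1.1637.
h = 1.1637² = 1.3541 m.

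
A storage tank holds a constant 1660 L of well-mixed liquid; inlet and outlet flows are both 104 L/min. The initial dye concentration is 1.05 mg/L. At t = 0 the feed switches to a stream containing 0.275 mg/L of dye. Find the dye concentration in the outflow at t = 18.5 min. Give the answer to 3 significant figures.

0.518 mg/L

Accumulation = in − out for the solute gives V dC/dt = Q(C_in − C).
So dC/dt = (C_in − C)/τ with τ = V/Q = 1660/104 = 15.962 min.
This is linear first-order; C(t) = C_in + (C₀ − C_in) e^(−t/τ).
C(18.5) = 0.275 + (1.05 − 0.275)·e^(−18.5/15.962) = 0.275 + (0.77500)·0.31379 = 0.51819 mg/L.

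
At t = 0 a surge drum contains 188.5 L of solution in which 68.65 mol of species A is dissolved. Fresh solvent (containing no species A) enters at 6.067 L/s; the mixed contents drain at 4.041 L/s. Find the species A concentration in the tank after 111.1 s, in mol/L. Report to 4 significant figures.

0.03463 mol/L

Total volume: dV/dt = Q_in − Q_out = 2.02600 L/s, so V(t) = 188.5 + 2.02600 t and V(111.1) = 413.589 L.
No species A enters, so dm/dt = −Q_out · (m/V).
Separate: dm/m = −Q_out dt/V(t) ⇒ ln(m/m₀) = −(Q_out/(Q_in−Q_out)) ln(V/V₀).
m = m₀ (V₀/V)^(Q_out/(Q_in−Q_out)) = 68.65 × (188.5/413.589)^(1.99457) = 14.3212 mol.
C = m/V = 14.3212/413.589 = 0.0346266 mol/L.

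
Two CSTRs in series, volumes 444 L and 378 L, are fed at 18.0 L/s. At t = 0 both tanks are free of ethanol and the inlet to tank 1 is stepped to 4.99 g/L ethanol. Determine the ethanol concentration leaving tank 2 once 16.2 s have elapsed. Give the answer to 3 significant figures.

0.797 g/L

Species balance on tank i: dCᵢ/dt = (Cᵢ₋₁ − Cᵢ)/τᵢ with τᵢ = Vᵢ/Q.
τ₁ = 444/18.0 = 24.667 s; τ₂ = 378/18.0 = 21.000 s.
Tank 1: C₁ = C_in(1 − e^(−t/τ₁)). Tank 2 (τ₁ ≠ τ₂): C₂ = C_in[1 − (τ₁ e^(−t/τ₁) − τ₂ e^(−t/τ₂))/(τ₁ − τ₂)].
At t = 16.2: e^(−t/τ₁) = 0.51853, e^(−t/τ₂) = 0.46235.
C₂ = 4.99·[1 − (24.667·0.51853 − 21.000·0.46235)/(3.6667)] = 4.99·0.15972 = 0.79701 g/L.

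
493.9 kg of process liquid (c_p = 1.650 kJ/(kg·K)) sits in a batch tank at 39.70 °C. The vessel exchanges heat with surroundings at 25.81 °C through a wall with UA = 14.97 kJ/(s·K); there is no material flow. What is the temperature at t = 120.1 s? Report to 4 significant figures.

27.34 °C

Lumped-capacitance energy balance: M c_p dT/dt = UA(T_amb − T).
dT/dt = (T_ss − T)/τ with T_ss = T_amb = 25.8100 °C, τ = M c_p/UA = 493.9·1.650/14.97 = 54.4379 s.
This is linear first-order; T(t) = T_ss + (T₀ − T_ss) e^(−t/τ).
T(120.1) = 25.8100 + (13.8900)·0.110120 = 27.3396 °C.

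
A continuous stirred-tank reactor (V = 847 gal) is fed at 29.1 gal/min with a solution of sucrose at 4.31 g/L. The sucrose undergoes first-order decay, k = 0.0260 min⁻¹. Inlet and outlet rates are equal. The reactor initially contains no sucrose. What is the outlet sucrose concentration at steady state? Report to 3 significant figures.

Accumulation = in − out − consumed: V dC/dt = Q C_in − Q C − k V C.
At steady state: 0 = Q C_in − (Q + kV) C_ss, so C_ss = Q C_in/(Q + kV).
C_ss = 29.1·4.31/(29.1 + 0.0260·847) = 125.42/51.122 = 2.4534 g/L.

2.45 g/L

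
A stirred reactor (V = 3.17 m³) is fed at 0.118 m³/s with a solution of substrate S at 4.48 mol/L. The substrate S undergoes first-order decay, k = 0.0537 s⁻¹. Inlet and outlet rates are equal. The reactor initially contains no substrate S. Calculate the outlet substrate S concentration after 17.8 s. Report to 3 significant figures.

Species balance: V dC/dt = Q C_in − Q C − k V C.
This is linear with rate a = Q/V + k = 0.090924 s⁻¹.
C_ss = Q C_in/(Q + kV) = 1.8341 mol/L; C(t) = C_ss + (C₀ − C_ss) e^(−a t).
C(17.8) = 1.8341 + (-1.8341)·e^(−0.090924·17.8) = 1.8341 + (-1.8341)·0.19821 = 1.4706 mol/L.

1.47 mol/L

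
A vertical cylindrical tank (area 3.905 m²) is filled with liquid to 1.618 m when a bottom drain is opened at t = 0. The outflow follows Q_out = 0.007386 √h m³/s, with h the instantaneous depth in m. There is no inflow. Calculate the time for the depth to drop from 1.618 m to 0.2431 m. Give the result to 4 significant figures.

823.7 s

With no inflow, A dh/dt = −0.007386 √h.
Separate and integrate: 2(√h − √h₀) = −(0.007386/A) t.
t = 2A(√h₀ − √h)/0.007386 = 2·3.905·(√1.618 − √0.2431)/0.007386
  = 7.81000 × (1.27201 − 0.493052) / 0.007386 = 823.671 s.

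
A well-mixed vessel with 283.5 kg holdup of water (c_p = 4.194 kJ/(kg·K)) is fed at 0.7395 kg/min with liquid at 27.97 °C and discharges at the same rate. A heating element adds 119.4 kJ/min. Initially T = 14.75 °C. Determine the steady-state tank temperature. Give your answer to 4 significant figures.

M c_p dT/dt = ṁ c_p (T_in − T) + Q̇.
At steady state dT/dt = 0 ⇒ T_ss = T_in + Q̇/(ṁ c_p) = 27.97 + 119.4/(0.7395·4.194) = 66.4680 °C.

66.47 °C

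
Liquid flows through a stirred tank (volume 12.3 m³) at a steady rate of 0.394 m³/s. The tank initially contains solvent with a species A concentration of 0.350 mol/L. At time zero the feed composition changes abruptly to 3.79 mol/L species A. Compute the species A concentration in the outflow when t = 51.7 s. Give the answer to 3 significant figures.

Unsteady species balance (constant V, well mixed): V dC/dt = Q(C_in − C).
Rewrite as dC/dt + C/τ = C_in/τ, τ = V/Q = 31.218 s.
Integrating: C(t) = C_in + (C₀ − C_in) e^(−t/τ).
C(51.7) = 3.79 + (0.350 − 3.79)·e^(−51.7/31.218) = 3.79 + (-3.4400)·0.19089 = 3.1334 mol/L.

3.13 mol/L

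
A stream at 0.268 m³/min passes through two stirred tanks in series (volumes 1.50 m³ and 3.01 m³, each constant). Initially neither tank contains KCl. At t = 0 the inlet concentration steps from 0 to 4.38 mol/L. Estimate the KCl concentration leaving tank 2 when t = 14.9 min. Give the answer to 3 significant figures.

Each tank obeys Vᵢ dCᵢ/dt = Q(Cᵢ₋₁ − Cᵢ), so τᵢ = Vᵢ/Q.
τ₁ = 1.50/0.268 = 5.5970 min; τ₂ = 3.01/0.268 = 11.231 min.
Solving the cascade with C₁(0)=C₂(0)=0 gives C₂(t) = C_in[1 − (τ₁ e^(−t/τ₁) − τ₂ e^(−t/τ₂))/(τ₁ − τ₂)].
At t = 14.9: e^(−t/τ₁) = 0.069799, e^(−t/τ₂) = 0.26537.
C₂ = 4.38·[1 − (5.5970·0.069799 − 11.231·0.26537)/(-5.6343)] = 4.38·0.54036 = 2.3668 mol/L.

2.37 mol/L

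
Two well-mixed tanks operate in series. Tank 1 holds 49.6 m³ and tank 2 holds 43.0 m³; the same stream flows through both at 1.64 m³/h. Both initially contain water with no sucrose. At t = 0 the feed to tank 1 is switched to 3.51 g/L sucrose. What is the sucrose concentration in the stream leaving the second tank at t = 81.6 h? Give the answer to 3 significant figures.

Each tank obeys Vᵢ dCᵢ/dt = Q(Cᵢ₋₁ − Cᵢ), so τᵢ = Vᵢ/Q.
τ₁ = 49.6/1.64 = 30.244 h; τ₂ = 43.0/1.64 = 26.220 h.
Tank 1: C₁ = C_in(1 − e^(−t/τ₁)). Tank 2 (τ₁ ≠ τ₂): C₂ = C_in[1 − (τ₁ e^(−t/τ₁) − τ₂ e^(−t/τ₂))/(τ₁ − τ₂)].
At t = 81.6: e^(−t/τ₁) = 0.067336, e^(−t/τ₂) = 0.044504.
C₂ = 3.51·[1 − (30.244·0.067336 − 26.220·0.044504)/(4.0244)] = 3.51·0.78391 = 2.7515 g/L.

2.75 g/L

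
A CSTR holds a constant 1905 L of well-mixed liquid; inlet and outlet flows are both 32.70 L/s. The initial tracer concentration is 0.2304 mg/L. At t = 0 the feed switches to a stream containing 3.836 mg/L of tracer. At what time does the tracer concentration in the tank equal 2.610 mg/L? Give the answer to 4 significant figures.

62.84 s

Accumulation = in − out for the solute gives V dC/dt = Q(C_in − C), so τ = V/Q = 58.2569 s.
C(t) = C_in + (C₀ − C_in) e^(−t/τ). Set C = 2.610 and solve for t:
e^(−t/τ) = (C − C_in)/(C₀ − C_in) = (2.610 − 3.836)/(0.2304 − 3.836) = 0.340027
t = −τ ln(…) = 58.2569 × 1.07873 = 62.8435 s.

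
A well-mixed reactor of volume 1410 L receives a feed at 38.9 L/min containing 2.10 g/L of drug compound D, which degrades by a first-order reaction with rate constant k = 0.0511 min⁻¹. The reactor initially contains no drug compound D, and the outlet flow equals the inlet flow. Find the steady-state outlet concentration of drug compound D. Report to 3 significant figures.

V dC/dt = Q(C_in − C) − k V C.
Steady state (dC/dt = 0): C_ss = Q C_in/(Q + kV) = C_in/(1 + kV/Q).
C_ss = 38.9·2.10/(38.9 + 0.0511·1410) = 81.690/110.95 = 0.73627 g/L.

0.736 g/L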